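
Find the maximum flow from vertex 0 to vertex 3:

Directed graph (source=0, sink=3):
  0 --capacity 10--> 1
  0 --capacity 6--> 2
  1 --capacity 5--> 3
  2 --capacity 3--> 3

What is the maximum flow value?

Computing max flow:
  Flow on (0->1): 5/10
  Flow on (0->2): 3/6
  Flow on (1->3): 5/5
  Flow on (2->3): 3/3
Maximum flow = 8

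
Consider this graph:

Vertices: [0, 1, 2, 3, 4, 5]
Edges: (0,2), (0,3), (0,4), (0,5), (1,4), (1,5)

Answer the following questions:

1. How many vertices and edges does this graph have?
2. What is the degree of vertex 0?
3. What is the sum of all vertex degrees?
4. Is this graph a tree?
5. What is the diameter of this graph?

Count: 6 vertices, 6 edges.
Vertex 0 has neighbors [2, 3, 4, 5], degree = 4.
Handshaking lemma: 2 * 6 = 12.
A tree on 6 vertices has 5 edges. This graph has 6 edges (1 extra). Not a tree.
Diameter (longest shortest path) = 3.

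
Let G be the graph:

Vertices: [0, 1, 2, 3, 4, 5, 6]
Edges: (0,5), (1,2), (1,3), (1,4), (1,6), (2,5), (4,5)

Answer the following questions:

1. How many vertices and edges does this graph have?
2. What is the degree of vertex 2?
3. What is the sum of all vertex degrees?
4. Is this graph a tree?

Count: 7 vertices, 7 edges.
Vertex 2 has neighbors [1, 5], degree = 2.
Handshaking lemma: 2 * 7 = 14.
A tree on 7 vertices has 6 edges. This graph has 7 edges (1 extra). Not a tree.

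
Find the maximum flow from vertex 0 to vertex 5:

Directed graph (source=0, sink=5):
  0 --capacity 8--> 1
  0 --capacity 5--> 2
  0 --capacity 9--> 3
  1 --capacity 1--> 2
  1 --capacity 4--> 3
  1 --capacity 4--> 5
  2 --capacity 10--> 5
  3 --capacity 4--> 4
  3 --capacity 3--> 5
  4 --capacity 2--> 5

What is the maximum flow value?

Computing max flow:
  Flow on (0->1): 5/8
  Flow on (0->2): 5/5
  Flow on (0->3): 5/9
  Flow on (1->2): 1/1
  Flow on (1->5): 4/4
  Flow on (2->5): 6/10
  Flow on (3->4): 2/4
  Flow on (3->5): 3/3
  Flow on (4->5): 2/2
Maximum flow = 15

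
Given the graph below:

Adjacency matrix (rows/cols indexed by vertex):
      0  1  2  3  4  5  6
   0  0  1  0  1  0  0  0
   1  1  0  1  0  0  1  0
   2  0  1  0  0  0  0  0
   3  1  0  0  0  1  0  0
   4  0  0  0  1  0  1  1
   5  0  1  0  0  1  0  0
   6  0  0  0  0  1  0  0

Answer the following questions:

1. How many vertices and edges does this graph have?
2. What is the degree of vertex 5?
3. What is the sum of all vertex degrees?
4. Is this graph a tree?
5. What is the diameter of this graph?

Count: 7 vertices, 7 edges.
Vertex 5 has neighbors [1, 4], degree = 2.
Handshaking lemma: 2 * 7 = 14.
A tree on 7 vertices has 6 edges. This graph has 7 edges (1 extra). Not a tree.
Diameter (longest shortest path) = 4.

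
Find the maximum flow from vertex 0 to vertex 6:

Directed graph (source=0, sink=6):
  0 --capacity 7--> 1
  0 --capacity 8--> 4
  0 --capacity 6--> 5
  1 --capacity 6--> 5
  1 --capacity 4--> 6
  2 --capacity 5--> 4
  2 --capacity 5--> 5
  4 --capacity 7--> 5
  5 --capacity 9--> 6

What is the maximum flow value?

Computing max flow:
  Flow on (0->1): 4/7
  Flow on (0->4): 7/8
  Flow on (0->5): 2/6
  Flow on (1->6): 4/4
  Flow on (4->5): 7/7
  Flow on (5->6): 9/9
Maximum flow = 13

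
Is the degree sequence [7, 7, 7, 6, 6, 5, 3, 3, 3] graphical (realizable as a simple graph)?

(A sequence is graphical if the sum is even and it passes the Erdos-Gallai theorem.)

Sum of degrees = 47. Sum is odd, so the sequence is NOT graphical.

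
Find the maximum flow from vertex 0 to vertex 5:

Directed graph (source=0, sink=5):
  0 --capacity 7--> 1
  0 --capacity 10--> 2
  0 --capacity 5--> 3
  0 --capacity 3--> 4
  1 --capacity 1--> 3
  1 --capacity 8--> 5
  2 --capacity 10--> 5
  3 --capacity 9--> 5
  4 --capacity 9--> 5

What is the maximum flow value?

Computing max flow:
  Flow on (0->1): 7/7
  Flow on (0->2): 10/10
  Flow on (0->3): 5/5
  Flow on (0->4): 3/3
  Flow on (1->5): 7/8
  Flow on (2->5): 10/10
  Flow on (3->5): 5/9
  Flow on (4->5): 3/9
Maximum flow = 25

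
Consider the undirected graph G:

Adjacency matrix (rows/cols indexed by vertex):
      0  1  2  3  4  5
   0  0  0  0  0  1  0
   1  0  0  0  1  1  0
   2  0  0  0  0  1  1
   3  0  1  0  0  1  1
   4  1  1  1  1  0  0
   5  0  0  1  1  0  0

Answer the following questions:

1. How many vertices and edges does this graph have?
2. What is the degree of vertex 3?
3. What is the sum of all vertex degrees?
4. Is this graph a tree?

Count: 6 vertices, 7 edges.
Vertex 3 has neighbors [1, 4, 5], degree = 3.
Handshaking lemma: 2 * 7 = 14.
A tree on 6 vertices has 5 edges. This graph has 7 edges (2 extra). Not a tree.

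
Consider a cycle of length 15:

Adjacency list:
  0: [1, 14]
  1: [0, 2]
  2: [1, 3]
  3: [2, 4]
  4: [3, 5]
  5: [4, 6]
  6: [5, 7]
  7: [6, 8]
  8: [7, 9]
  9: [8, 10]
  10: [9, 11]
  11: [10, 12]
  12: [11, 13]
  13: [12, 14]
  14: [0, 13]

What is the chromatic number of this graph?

This is an odd cycle (C_15). Odd cycles are not bipartite (any 2-coloring forces two adjacent vertices to match), and 3 colors suffice.
Chromatic number = 3.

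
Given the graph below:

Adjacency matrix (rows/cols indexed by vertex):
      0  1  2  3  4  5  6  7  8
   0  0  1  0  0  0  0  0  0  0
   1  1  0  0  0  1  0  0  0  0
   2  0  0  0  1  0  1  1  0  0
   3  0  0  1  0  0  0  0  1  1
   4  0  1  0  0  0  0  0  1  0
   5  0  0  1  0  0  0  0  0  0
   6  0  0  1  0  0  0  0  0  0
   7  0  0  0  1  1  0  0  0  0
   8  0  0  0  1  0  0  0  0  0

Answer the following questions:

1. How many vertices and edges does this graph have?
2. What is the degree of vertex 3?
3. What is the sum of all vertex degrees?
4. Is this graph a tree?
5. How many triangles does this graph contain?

Count: 9 vertices, 8 edges.
Vertex 3 has neighbors [2, 7, 8], degree = 3.
Handshaking lemma: 2 * 8 = 16.
A graph is a tree iff it is connected and has exactly n-1 edges. This graph is connected (all 9 vertices in one component) and has 9-1 = 8 edges. It is a tree.
Number of triangles = 0.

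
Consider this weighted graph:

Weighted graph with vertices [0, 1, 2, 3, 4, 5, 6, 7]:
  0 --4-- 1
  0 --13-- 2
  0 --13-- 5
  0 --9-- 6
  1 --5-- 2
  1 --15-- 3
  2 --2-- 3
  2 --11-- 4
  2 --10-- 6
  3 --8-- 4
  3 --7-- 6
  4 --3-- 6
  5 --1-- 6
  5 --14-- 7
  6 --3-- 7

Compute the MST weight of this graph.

Applying Kruskal's algorithm (sort edges by weight, add if no cycle):
  Add (5,6) w=1
  Add (2,3) w=2
  Add (4,6) w=3
  Add (6,7) w=3
  Add (0,1) w=4
  Add (1,2) w=5
  Add (3,6) w=7
  Skip (3,4) w=8 (creates cycle)
  Skip (0,6) w=9 (creates cycle)
  Skip (2,6) w=10 (creates cycle)
  Skip (2,4) w=11 (creates cycle)
  Skip (0,2) w=13 (creates cycle)
  Skip (0,5) w=13 (creates cycle)
  Skip (5,7) w=14 (creates cycle)
  Skip (1,3) w=15 (creates cycle)
MST weight = 25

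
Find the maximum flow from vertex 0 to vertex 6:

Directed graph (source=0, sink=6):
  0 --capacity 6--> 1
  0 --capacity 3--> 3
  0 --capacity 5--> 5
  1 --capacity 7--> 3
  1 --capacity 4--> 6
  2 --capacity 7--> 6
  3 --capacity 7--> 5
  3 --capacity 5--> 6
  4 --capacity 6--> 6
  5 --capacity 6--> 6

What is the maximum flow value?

Computing max flow:
  Flow on (0->1): 6/6
  Flow on (0->3): 3/3
  Flow on (0->5): 5/5
  Flow on (1->3): 2/7
  Flow on (1->6): 4/4
  Flow on (3->6): 5/5
  Flow on (5->6): 5/6
Maximum flow = 14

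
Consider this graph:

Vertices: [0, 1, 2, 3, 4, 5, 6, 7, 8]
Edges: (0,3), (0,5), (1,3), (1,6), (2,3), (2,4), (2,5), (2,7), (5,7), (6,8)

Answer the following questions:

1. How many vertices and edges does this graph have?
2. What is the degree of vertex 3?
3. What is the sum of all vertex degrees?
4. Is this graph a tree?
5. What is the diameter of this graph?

Count: 9 vertices, 10 edges.
Vertex 3 has neighbors [0, 1, 2], degree = 3.
Handshaking lemma: 2 * 10 = 20.
A tree on 9 vertices has 8 edges. This graph has 10 edges (2 extra). Not a tree.
Diameter (longest shortest path) = 5.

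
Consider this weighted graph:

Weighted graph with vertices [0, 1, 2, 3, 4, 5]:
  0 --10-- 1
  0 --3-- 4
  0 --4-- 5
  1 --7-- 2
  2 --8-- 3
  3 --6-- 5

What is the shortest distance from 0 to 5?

Using Dijkstra's algorithm from vertex 0:
Shortest path: 0 -> 5
Total weight: 4 = 4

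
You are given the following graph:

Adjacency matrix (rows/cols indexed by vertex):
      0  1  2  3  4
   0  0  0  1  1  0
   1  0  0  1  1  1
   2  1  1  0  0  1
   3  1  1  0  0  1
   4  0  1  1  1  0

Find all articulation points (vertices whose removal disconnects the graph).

No articulation points. The graph is biconnected.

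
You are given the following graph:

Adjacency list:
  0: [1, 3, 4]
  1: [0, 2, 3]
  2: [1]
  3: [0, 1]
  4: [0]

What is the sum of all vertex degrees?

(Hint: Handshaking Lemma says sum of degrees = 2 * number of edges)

Count edges: 5 edges.
By Handshaking Lemma: sum of degrees = 2 * 5 = 10.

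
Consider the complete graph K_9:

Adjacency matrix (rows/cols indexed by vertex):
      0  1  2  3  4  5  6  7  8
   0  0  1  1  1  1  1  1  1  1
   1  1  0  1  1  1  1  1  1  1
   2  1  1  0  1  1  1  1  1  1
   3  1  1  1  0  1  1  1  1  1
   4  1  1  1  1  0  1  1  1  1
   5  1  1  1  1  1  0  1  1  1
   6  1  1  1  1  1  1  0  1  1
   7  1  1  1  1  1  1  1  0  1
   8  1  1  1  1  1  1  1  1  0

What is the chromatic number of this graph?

In K_9, every vertex is adjacent to every other vertex.
Each vertex needs a unique color.
Chromatic number = 9.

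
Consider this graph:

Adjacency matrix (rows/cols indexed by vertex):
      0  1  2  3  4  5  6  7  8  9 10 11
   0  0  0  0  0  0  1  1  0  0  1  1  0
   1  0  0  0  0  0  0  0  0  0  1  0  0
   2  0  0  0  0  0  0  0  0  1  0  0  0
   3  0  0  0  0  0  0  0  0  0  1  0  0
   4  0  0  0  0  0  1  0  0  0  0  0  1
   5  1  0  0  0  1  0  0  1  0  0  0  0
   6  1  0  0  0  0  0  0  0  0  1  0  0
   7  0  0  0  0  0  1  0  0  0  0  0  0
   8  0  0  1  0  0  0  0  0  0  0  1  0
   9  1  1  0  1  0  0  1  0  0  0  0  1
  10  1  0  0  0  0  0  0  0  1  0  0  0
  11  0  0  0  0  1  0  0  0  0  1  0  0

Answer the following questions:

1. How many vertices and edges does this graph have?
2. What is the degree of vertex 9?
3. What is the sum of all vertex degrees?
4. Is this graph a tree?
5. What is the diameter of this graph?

Count: 12 vertices, 13 edges.
Vertex 9 has neighbors [0, 1, 3, 6, 11], degree = 5.
Handshaking lemma: 2 * 13 = 26.
A tree on 12 vertices has 11 edges. This graph has 13 edges (2 extra). Not a tree.
Diameter (longest shortest path) = 5.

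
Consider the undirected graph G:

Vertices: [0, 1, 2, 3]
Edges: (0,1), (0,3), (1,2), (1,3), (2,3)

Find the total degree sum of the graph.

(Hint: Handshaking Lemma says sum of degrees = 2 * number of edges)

Count edges: 5 edges.
By Handshaking Lemma: sum of degrees = 2 * 5 = 10.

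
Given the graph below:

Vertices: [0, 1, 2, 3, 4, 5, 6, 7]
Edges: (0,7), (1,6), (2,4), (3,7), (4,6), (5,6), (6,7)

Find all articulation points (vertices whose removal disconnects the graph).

An articulation point is a vertex whose removal disconnects the graph.
Articulation points: [4, 6, 7]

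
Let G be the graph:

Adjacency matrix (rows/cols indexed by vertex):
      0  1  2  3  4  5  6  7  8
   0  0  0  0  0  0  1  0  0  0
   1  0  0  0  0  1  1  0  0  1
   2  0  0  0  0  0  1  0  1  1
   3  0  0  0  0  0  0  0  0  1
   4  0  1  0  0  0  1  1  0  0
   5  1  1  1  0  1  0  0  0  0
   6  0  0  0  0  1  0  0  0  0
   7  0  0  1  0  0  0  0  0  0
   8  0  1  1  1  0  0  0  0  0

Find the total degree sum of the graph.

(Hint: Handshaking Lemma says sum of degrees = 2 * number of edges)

Count edges: 10 edges.
By Handshaking Lemma: sum of degrees = 2 * 10 = 20.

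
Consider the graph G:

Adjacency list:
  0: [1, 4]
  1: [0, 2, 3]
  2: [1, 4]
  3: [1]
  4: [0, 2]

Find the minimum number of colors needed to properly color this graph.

The graph has a maximum clique of size 2 (lower bound on chromatic number).
A valid 2-coloring: {0: 1, 1: 0, 2: 1, 3: 1, 4: 0}.
Chromatic number = 2.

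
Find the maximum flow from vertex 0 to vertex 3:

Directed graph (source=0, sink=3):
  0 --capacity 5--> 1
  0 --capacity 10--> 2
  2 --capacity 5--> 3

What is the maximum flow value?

Computing max flow:
  Flow on (0->2): 5/10
  Flow on (2->3): 5/5
Maximum flow = 5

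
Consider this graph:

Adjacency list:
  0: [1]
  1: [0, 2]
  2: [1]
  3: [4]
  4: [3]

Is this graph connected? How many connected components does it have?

Checking connectivity: the graph has 2 connected component(s).
Components: [[0, 1, 2], [3, 4]]. The graph is NOT connected.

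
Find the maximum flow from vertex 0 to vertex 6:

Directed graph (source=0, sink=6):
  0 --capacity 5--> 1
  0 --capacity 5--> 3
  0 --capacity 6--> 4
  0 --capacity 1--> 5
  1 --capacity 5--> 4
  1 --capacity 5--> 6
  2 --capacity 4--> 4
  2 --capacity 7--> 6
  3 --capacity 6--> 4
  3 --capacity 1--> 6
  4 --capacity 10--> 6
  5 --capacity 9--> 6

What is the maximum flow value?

Computing max flow:
  Flow on (0->1): 5/5
  Flow on (0->3): 5/5
  Flow on (0->4): 6/6
  Flow on (0->5): 1/1
  Flow on (1->6): 5/5
  Flow on (3->4): 4/6
  Flow on (3->6): 1/1
  Flow on (4->6): 10/10
  Flow on (5->6): 1/9
Maximum flow = 17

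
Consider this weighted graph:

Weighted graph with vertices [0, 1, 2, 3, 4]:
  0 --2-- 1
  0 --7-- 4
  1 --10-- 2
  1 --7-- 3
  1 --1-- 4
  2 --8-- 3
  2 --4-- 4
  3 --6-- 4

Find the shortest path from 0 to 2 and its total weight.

Using Dijkstra's algorithm from vertex 0:
Shortest path: 0 -> 1 -> 4 -> 2
Total weight: 2 + 1 + 4 = 7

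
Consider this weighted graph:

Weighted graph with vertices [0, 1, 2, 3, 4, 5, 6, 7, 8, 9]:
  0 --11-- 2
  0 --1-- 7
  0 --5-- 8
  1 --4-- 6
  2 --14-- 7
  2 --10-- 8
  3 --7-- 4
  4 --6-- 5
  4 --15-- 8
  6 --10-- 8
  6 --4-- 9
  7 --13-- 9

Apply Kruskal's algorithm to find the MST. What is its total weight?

Applying Kruskal's algorithm (sort edges by weight, add if no cycle):
  Add (0,7) w=1
  Add (1,6) w=4
  Add (6,9) w=4
  Add (0,8) w=5
  Add (4,5) w=6
  Add (3,4) w=7
  Add (2,8) w=10
  Add (6,8) w=10
  Skip (0,2) w=11 (creates cycle)
  Skip (7,9) w=13 (creates cycle)
  Skip (2,7) w=14 (creates cycle)
  Add (4,8) w=15
MST weight = 62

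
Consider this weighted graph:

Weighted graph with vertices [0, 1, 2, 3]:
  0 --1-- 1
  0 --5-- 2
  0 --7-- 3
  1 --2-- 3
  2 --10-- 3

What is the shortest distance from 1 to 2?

Using Dijkstra's algorithm from vertex 1:
Shortest path: 1 -> 0 -> 2
Total weight: 1 + 5 = 6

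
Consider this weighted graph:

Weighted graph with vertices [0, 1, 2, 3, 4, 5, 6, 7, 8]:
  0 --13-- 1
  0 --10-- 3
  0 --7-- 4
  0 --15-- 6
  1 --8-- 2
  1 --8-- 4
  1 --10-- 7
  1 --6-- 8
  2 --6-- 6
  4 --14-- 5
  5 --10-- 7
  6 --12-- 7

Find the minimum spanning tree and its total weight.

Applying Kruskal's algorithm (sort edges by weight, add if no cycle):
  Add (1,8) w=6
  Add (2,6) w=6
  Add (0,4) w=7
  Add (1,4) w=8
  Add (1,2) w=8
  Add (0,3) w=10
  Add (1,7) w=10
  Add (5,7) w=10
  Skip (6,7) w=12 (creates cycle)
  Skip (0,1) w=13 (creates cycle)
  Skip (4,5) w=14 (creates cycle)
  Skip (0,6) w=15 (creates cycle)
MST weight = 65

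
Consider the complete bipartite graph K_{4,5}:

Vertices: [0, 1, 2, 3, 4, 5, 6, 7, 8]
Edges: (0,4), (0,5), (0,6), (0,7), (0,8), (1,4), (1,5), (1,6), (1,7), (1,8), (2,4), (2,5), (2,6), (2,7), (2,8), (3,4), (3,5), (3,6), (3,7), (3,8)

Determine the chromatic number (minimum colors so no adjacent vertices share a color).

K_{4,5} is bipartite: vertices split into two independent sets of size 4 and 5.
Color one set 0, the other 1. No adjacent vertices share a color.
Chromatic number = 2.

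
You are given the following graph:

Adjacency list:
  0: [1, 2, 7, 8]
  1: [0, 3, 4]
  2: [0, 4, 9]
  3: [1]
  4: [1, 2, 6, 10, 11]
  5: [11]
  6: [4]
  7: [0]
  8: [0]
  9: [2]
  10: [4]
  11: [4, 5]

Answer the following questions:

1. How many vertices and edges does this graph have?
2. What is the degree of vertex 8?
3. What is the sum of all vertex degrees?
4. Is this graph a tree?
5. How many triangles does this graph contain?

Count: 12 vertices, 12 edges.
Vertex 8 has neighbors [0], degree = 1.
Handshaking lemma: 2 * 12 = 24.
A tree on 12 vertices has 11 edges. This graph has 12 edges (1 extra). Not a tree.
Number of triangles = 0.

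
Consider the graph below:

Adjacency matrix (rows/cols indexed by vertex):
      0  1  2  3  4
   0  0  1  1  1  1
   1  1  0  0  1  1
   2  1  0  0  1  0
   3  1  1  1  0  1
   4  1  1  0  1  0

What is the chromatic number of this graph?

The graph has a maximum clique of size 4 (lower bound on chromatic number).
A valid 4-coloring: {0: 0, 1: 2, 2: 2, 3: 1, 4: 3}.
Chromatic number = 4.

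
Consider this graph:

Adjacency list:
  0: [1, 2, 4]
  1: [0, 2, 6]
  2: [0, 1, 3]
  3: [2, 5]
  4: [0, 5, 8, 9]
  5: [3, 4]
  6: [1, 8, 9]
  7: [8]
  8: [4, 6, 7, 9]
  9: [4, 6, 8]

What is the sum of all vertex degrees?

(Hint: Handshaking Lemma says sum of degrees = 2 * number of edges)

Count edges: 14 edges.
By Handshaking Lemma: sum of degrees = 2 * 14 = 28.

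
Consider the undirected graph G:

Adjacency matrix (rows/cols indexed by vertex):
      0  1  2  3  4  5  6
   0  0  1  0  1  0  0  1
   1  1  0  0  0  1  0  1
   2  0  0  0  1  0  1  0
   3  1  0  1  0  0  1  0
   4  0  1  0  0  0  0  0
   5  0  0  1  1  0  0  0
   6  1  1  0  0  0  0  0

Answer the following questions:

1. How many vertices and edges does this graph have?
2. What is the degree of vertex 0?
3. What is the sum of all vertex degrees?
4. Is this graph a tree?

Count: 7 vertices, 8 edges.
Vertex 0 has neighbors [1, 3, 6], degree = 3.
Handshaking lemma: 2 * 8 = 16.
A tree on 7 vertices has 6 edges. This graph has 8 edges (2 extra). Not a tree.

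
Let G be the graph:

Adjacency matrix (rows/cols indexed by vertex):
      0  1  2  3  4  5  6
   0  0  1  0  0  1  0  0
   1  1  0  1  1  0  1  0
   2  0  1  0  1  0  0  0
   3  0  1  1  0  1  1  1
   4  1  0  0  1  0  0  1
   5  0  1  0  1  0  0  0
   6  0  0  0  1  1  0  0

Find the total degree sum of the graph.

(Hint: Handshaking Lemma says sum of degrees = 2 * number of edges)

Count edges: 10 edges.
By Handshaking Lemma: sum of degrees = 2 * 10 = 20.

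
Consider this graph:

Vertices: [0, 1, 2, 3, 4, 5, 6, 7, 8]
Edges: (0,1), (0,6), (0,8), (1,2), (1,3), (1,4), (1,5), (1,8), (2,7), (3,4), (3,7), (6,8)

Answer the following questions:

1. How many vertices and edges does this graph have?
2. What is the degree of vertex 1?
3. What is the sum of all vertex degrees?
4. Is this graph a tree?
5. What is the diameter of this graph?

Count: 9 vertices, 12 edges.
Vertex 1 has neighbors [0, 2, 3, 4, 5, 8], degree = 6.
Handshaking lemma: 2 * 12 = 24.
A tree on 9 vertices has 8 edges. This graph has 12 edges (4 extra). Not a tree.
Diameter (longest shortest path) = 4.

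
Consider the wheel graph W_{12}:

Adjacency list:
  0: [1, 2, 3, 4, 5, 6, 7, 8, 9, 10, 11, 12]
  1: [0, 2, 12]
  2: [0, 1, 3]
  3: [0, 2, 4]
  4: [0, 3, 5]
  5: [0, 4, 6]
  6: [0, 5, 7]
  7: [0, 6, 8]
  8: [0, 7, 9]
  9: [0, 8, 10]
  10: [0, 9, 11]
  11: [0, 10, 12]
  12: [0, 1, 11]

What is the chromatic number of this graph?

W_{12} = C_{12} plus a hub adjacent to every cycle vertex.
The outer cycle needs 2 colors (even cycle); the hub is adjacent to all of them so needs a fresh color.
Chromatic number = 2 + 1 = 3.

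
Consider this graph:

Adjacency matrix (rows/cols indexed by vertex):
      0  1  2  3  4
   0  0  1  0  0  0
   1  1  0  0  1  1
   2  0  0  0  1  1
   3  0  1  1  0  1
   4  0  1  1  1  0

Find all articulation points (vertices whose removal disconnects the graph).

An articulation point is a vertex whose removal disconnects the graph.
Articulation points: [1]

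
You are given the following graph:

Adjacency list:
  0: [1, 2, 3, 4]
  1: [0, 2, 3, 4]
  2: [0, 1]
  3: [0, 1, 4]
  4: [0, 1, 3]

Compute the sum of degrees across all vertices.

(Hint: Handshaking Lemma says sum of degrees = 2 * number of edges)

Count edges: 8 edges.
By Handshaking Lemma: sum of degrees = 2 * 8 = 16.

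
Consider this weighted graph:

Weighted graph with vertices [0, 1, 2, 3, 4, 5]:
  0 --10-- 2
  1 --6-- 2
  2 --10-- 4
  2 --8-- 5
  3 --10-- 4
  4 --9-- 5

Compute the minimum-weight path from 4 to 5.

Using Dijkstra's algorithm from vertex 4:
Shortest path: 4 -> 5
Total weight: 9 = 9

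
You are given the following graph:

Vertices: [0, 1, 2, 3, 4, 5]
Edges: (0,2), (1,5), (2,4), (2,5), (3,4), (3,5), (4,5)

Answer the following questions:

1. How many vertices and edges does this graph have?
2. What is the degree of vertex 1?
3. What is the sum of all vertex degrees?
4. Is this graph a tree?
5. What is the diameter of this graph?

Count: 6 vertices, 7 edges.
Vertex 1 has neighbors [5], degree = 1.
Handshaking lemma: 2 * 7 = 14.
A tree on 6 vertices has 5 edges. This graph has 7 edges (2 extra). Not a tree.
Diameter (longest shortest path) = 3.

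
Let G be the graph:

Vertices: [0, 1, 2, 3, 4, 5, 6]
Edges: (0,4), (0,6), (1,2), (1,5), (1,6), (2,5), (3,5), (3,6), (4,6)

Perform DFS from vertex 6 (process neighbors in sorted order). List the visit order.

DFS from vertex 6 (neighbors processed in ascending order):
Visit order: 6, 0, 4, 1, 2, 5, 3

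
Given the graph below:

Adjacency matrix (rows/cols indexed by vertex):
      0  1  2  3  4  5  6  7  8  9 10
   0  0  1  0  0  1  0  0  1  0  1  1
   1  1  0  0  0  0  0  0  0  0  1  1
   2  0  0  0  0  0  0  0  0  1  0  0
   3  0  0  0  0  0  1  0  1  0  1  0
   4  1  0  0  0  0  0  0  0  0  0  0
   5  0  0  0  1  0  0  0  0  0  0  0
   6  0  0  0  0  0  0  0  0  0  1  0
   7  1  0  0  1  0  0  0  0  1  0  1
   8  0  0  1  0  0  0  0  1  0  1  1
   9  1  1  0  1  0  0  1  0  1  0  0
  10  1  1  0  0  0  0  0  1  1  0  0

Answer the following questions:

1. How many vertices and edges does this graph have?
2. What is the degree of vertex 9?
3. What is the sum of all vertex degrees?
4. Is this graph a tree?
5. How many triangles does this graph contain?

Count: 11 vertices, 16 edges.
Vertex 9 has neighbors [0, 1, 3, 6, 8], degree = 5.
Handshaking lemma: 2 * 16 = 32.
A tree on 11 vertices has 10 edges. This graph has 16 edges (6 extra). Not a tree.
Number of triangles = 4.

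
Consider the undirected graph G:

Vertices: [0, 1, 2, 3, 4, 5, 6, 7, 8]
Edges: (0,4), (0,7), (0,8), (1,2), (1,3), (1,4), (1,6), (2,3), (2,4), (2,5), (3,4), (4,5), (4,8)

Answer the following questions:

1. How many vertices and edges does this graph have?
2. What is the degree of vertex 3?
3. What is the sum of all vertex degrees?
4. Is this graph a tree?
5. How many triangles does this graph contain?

Count: 9 vertices, 13 edges.
Vertex 3 has neighbors [1, 2, 4], degree = 3.
Handshaking lemma: 2 * 13 = 26.
A tree on 9 vertices has 8 edges. This graph has 13 edges (5 extra). Not a tree.
Number of triangles = 6.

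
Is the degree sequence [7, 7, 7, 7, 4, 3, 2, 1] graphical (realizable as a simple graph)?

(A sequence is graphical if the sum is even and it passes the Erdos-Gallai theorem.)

Sum of degrees = 38. Sum is even but fails Erdos-Gallai. The sequence is NOT graphical.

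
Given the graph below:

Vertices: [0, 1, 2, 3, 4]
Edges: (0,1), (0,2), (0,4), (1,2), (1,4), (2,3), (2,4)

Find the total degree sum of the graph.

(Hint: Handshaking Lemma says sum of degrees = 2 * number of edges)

Count edges: 7 edges.
By Handshaking Lemma: sum of degrees = 2 * 7 = 14.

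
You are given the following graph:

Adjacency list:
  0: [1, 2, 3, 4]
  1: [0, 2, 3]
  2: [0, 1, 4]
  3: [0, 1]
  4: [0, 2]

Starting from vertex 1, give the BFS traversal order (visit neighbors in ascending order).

BFS from vertex 1 (neighbors processed in ascending order):
Visit order: 1, 0, 2, 3, 4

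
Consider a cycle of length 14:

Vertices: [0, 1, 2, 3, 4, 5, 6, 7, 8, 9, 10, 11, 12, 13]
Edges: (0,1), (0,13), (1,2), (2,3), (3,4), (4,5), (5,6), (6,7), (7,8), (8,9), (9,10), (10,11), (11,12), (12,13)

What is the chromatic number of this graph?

This is an even cycle (C_14). Even cycles are bipartite.
Chromatic number = 2.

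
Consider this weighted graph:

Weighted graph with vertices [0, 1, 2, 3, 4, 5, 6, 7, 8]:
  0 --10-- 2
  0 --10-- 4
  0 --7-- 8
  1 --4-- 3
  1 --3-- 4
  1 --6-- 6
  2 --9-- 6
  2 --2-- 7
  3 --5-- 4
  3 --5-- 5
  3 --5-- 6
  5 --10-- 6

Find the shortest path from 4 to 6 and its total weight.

Using Dijkstra's algorithm from vertex 4:
Shortest path: 4 -> 1 -> 6
Total weight: 3 + 6 = 9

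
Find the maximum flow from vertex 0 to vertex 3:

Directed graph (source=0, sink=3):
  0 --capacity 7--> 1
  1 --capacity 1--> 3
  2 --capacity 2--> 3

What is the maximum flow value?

Computing max flow:
  Flow on (0->1): 1/7
  Flow on (1->3): 1/1
Maximum flow = 1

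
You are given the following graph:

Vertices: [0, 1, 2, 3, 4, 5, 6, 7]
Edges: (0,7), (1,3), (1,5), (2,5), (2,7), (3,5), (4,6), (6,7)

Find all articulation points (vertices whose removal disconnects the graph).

An articulation point is a vertex whose removal disconnects the graph.
Articulation points: [2, 5, 6, 7]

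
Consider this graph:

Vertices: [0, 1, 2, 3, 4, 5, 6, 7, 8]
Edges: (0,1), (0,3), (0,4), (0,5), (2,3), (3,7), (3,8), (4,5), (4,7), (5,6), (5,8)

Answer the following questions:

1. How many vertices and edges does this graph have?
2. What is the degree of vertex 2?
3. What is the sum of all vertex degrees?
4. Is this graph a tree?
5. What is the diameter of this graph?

Count: 9 vertices, 11 edges.
Vertex 2 has neighbors [3], degree = 1.
Handshaking lemma: 2 * 11 = 22.
A tree on 9 vertices has 8 edges. This graph has 11 edges (3 extra). Not a tree.
Diameter (longest shortest path) = 4.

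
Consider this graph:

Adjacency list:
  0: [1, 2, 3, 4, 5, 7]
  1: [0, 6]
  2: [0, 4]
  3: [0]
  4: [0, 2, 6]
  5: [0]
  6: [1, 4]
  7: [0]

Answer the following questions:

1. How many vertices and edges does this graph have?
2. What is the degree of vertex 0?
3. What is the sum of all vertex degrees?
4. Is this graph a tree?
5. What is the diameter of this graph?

Count: 8 vertices, 9 edges.
Vertex 0 has neighbors [1, 2, 3, 4, 5, 7], degree = 6.
Handshaking lemma: 2 * 9 = 18.
A tree on 8 vertices has 7 edges. This graph has 9 edges (2 extra). Not a tree.
Diameter (longest shortest path) = 3.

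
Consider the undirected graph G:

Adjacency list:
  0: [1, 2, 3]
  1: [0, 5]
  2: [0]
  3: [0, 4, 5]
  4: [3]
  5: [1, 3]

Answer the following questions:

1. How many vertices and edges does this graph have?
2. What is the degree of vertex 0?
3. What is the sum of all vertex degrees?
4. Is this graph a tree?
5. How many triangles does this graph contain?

Count: 6 vertices, 6 edges.
Vertex 0 has neighbors [1, 2, 3], degree = 3.
Handshaking lemma: 2 * 6 = 12.
A tree on 6 vertices has 5 edges. This graph has 6 edges (1 extra). Not a tree.
Number of triangles = 0.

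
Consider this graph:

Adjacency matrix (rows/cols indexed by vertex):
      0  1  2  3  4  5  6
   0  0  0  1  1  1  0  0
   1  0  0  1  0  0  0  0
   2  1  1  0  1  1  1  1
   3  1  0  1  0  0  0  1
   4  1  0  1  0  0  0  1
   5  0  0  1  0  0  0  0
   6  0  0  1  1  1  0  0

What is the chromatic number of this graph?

The graph has a maximum clique of size 3 (lower bound on chromatic number).
A valid 3-coloring: {0: 1, 1: 1, 2: 0, 3: 2, 4: 2, 5: 1, 6: 1}.
Chromatic number = 3.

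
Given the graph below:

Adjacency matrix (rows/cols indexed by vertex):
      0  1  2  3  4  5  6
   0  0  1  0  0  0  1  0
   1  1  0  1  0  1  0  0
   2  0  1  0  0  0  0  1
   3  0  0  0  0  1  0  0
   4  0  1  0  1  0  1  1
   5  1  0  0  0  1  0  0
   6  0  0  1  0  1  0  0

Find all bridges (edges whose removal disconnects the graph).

A bridge is an edge whose removal increases the number of connected components.
Bridges found: (3,4)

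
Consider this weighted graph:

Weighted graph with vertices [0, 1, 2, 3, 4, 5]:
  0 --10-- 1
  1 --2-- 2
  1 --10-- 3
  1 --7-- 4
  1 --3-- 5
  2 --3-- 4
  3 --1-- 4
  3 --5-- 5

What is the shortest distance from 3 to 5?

Using Dijkstra's algorithm from vertex 3:
Shortest path: 3 -> 5
Total weight: 5 = 5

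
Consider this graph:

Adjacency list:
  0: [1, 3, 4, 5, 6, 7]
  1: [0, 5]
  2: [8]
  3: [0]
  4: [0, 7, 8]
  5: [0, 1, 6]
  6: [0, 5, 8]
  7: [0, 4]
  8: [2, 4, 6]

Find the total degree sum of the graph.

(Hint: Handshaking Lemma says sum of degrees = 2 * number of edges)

Count edges: 12 edges.
By Handshaking Lemma: sum of degrees = 2 * 12 = 24.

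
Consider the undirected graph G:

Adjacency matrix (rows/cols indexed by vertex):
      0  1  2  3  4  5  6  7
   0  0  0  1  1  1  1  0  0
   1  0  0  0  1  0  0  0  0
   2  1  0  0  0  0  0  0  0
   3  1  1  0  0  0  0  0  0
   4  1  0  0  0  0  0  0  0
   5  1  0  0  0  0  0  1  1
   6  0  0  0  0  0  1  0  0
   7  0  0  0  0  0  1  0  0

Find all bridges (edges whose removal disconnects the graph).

A bridge is an edge whose removal increases the number of connected components.
Bridges found: (0,2), (0,3), (0,4), (0,5), (1,3), (5,6), (5,7)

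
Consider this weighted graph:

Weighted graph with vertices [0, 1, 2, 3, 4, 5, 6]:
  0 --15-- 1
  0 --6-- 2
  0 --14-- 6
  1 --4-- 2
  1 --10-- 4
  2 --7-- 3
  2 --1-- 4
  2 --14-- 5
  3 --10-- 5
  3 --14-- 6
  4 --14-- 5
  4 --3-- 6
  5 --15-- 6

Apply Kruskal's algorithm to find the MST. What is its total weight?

Applying Kruskal's algorithm (sort edges by weight, add if no cycle):
  Add (2,4) w=1
  Add (4,6) w=3
  Add (1,2) w=4
  Add (0,2) w=6
  Add (2,3) w=7
  Skip (1,4) w=10 (creates cycle)
  Add (3,5) w=10
  Skip (0,6) w=14 (creates cycle)
  Skip (2,5) w=14 (creates cycle)
  Skip (3,6) w=14 (creates cycle)
  Skip (4,5) w=14 (creates cycle)
  Skip (0,1) w=15 (creates cycle)
  Skip (5,6) w=15 (creates cycle)
MST weight = 31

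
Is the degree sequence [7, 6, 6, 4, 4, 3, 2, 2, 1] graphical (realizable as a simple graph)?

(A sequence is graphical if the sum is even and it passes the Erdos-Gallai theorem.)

Sum of degrees = 35. Sum is odd, so the sequence is NOT graphical.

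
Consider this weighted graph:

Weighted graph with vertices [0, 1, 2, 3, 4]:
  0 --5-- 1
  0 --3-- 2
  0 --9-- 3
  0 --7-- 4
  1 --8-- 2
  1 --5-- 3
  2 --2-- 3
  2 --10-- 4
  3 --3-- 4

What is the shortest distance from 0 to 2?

Using Dijkstra's algorithm from vertex 0:
Shortest path: 0 -> 2
Total weight: 3 = 3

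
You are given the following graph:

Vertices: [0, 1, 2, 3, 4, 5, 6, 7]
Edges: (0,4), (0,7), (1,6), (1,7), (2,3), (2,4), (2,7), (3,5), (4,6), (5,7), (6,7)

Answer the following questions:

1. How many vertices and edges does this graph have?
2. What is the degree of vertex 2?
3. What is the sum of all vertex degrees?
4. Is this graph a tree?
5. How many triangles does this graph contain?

Count: 8 vertices, 11 edges.
Vertex 2 has neighbors [3, 4, 7], degree = 3.
Handshaking lemma: 2 * 11 = 22.
A tree on 8 vertices has 7 edges. This graph has 11 edges (4 extra). Not a tree.
Number of triangles = 1.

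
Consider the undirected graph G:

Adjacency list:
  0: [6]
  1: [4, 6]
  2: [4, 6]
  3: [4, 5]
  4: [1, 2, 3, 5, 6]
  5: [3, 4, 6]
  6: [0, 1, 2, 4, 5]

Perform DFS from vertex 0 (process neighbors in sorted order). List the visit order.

DFS from vertex 0 (neighbors processed in ascending order):
Visit order: 0, 6, 1, 4, 2, 3, 5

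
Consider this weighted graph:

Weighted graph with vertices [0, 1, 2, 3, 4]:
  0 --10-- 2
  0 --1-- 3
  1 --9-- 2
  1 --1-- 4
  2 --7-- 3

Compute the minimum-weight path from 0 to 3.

Using Dijkstra's algorithm from vertex 0:
Shortest path: 0 -> 3
Total weight: 1 = 1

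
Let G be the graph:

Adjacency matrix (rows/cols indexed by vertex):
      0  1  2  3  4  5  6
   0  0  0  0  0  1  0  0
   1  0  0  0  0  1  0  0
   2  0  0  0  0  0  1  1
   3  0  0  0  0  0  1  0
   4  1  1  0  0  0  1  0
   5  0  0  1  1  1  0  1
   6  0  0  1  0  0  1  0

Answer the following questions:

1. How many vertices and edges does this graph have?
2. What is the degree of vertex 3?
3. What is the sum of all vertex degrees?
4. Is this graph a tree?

Count: 7 vertices, 7 edges.
Vertex 3 has neighbors [5], degree = 1.
Handshaking lemma: 2 * 7 = 14.
A tree on 7 vertices has 6 edges. This graph has 7 edges (1 extra). Not a tree.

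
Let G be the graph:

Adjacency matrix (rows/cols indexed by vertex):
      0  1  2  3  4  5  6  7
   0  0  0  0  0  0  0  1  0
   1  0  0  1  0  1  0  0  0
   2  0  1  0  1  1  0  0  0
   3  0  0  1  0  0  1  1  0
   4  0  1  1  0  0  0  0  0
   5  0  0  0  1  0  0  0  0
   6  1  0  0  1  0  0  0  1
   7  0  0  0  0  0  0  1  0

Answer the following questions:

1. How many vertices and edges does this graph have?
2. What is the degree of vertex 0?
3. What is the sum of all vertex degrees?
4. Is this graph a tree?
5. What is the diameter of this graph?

Count: 8 vertices, 8 edges.
Vertex 0 has neighbors [6], degree = 1.
Handshaking lemma: 2 * 8 = 16.
A tree on 8 vertices has 7 edges. This graph has 8 edges (1 extra). Not a tree.
Diameter (longest shortest path) = 4.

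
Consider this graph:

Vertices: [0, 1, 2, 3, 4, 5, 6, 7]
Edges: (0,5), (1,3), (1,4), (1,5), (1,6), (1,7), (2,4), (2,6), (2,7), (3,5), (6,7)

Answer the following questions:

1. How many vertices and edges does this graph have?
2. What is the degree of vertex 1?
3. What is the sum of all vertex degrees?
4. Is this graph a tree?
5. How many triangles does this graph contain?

Count: 8 vertices, 11 edges.
Vertex 1 has neighbors [3, 4, 5, 6, 7], degree = 5.
Handshaking lemma: 2 * 11 = 22.
A tree on 8 vertices has 7 edges. This graph has 11 edges (4 extra). Not a tree.
Number of triangles = 3.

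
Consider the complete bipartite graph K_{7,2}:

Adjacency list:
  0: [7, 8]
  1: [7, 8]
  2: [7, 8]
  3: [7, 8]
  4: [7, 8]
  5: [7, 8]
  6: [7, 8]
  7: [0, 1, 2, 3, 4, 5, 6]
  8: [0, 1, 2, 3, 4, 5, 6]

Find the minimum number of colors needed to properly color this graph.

K_{7,2} is bipartite: vertices split into two independent sets of size 7 and 2.
Color one set 0, the other 1. No adjacent vertices share a color.
Chromatic number = 2.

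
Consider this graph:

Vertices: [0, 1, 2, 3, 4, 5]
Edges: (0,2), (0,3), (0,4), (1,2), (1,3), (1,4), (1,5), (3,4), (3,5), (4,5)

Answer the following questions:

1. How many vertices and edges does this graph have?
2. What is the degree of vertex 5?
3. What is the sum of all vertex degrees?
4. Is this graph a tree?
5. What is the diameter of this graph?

Count: 6 vertices, 10 edges.
Vertex 5 has neighbors [1, 3, 4], degree = 3.
Handshaking lemma: 2 * 10 = 20.
A tree on 6 vertices has 5 edges. This graph has 10 edges (5 extra). Not a tree.
Diameter (longest shortest path) = 2.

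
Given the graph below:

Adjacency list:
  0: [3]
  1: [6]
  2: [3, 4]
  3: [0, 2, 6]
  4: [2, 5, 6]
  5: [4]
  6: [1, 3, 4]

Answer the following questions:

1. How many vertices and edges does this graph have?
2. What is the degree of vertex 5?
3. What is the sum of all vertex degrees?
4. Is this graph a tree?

Count: 7 vertices, 7 edges.
Vertex 5 has neighbors [4], degree = 1.
Handshaking lemma: 2 * 7 = 14.
A tree on 7 vertices has 6 edges. This graph has 7 edges (1 extra). Not a tree.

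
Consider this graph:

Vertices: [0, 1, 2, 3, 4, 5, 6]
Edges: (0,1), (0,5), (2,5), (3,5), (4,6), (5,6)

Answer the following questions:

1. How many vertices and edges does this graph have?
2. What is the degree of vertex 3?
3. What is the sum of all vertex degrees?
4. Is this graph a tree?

Count: 7 vertices, 6 edges.
Vertex 3 has neighbors [5], degree = 1.
Handshaking lemma: 2 * 6 = 12.
A graph is a tree iff it is connected and has exactly n-1 edges. This graph is connected (all 7 vertices in one component) and has 7-1 = 6 edges. It is a tree.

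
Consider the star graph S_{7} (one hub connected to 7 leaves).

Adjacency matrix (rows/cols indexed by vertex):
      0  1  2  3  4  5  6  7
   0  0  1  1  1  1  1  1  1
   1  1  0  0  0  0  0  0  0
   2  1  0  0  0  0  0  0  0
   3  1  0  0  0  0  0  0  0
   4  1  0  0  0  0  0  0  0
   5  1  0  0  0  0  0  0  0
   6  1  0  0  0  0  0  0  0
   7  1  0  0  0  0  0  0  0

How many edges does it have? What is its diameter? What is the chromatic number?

Star graph S_{7}: the hub connects to all 7 leaves.
Edges = 7.
Diameter = 2 (any leaf to hub is 1, leaf to leaf through hub is 2).
Star graphs are bipartite (hub vs leaves), so chromatic number = 2.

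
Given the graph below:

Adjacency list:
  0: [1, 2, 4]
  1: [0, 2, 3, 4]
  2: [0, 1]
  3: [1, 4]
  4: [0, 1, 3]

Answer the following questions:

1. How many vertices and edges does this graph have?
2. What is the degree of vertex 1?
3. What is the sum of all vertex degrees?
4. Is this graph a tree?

Count: 5 vertices, 7 edges.
Vertex 1 has neighbors [0, 2, 3, 4], degree = 4.
Handshaking lemma: 2 * 7 = 14.
A tree on 5 vertices has 4 edges. This graph has 7 edges (3 extra). Not a tree.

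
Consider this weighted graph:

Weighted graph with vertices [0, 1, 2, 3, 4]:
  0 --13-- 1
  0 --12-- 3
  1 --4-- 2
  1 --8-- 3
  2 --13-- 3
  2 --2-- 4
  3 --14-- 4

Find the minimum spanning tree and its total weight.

Applying Kruskal's algorithm (sort edges by weight, add if no cycle):
  Add (2,4) w=2
  Add (1,2) w=4
  Add (1,3) w=8
  Add (0,3) w=12
  Skip (0,1) w=13 (creates cycle)
  Skip (2,3) w=13 (creates cycle)
  Skip (3,4) w=14 (creates cycle)
MST weight = 26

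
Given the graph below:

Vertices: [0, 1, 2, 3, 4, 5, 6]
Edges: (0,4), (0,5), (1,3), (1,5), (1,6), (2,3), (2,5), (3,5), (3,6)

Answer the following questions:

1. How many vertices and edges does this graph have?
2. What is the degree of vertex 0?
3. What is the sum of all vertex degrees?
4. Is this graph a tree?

Count: 7 vertices, 9 edges.
Vertex 0 has neighbors [4, 5], degree = 2.
Handshaking lemma: 2 * 9 = 18.
A tree on 7 vertices has 6 edges. This graph has 9 edges (3 extra). Not a tree.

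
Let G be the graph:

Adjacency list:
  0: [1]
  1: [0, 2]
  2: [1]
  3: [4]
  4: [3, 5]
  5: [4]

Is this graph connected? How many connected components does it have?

Checking connectivity: the graph has 2 connected component(s).
Components: [[0, 1, 2], [3, 4, 5]]. The graph is NOT connected.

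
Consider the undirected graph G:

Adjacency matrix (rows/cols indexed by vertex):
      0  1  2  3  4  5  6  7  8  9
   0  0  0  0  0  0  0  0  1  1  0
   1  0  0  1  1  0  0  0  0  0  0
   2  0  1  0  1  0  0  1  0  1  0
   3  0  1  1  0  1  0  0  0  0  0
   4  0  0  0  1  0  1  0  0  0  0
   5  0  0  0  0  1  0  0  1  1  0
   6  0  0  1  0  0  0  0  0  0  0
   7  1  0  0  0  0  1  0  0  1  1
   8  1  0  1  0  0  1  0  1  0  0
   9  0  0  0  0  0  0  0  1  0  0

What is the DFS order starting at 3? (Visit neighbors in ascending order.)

DFS from vertex 3 (neighbors processed in ascending order):
Visit order: 3, 1, 2, 6, 8, 0, 7, 5, 4, 9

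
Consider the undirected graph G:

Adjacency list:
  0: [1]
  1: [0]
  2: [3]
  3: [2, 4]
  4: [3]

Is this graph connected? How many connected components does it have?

Checking connectivity: the graph has 2 connected component(s).
Components: [[0, 1], [2, 3, 4]]. The graph is NOT connected.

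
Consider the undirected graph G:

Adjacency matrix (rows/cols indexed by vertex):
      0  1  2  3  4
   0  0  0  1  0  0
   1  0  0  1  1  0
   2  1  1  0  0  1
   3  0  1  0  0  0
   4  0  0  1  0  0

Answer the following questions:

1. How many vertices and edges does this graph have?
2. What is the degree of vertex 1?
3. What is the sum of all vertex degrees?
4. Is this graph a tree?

Count: 5 vertices, 4 edges.
Vertex 1 has neighbors [2, 3], degree = 2.
Handshaking lemma: 2 * 4 = 8.
A graph is a tree iff it is connected and has exactly n-1 edges. This graph is connected (all 5 vertices in one component) and has 5-1 = 4 edges. It is a tree.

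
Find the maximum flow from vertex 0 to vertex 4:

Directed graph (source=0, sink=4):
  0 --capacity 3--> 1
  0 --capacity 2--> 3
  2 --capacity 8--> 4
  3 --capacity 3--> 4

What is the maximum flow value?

Computing max flow:
  Flow on (0->3): 2/2
  Flow on (3->4): 2/3
Maximum flow = 2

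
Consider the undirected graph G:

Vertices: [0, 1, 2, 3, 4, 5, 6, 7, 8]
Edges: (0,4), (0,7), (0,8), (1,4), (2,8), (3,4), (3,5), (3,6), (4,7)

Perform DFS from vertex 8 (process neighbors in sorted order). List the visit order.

DFS from vertex 8 (neighbors processed in ascending order):
Visit order: 8, 0, 4, 1, 3, 5, 6, 7, 2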